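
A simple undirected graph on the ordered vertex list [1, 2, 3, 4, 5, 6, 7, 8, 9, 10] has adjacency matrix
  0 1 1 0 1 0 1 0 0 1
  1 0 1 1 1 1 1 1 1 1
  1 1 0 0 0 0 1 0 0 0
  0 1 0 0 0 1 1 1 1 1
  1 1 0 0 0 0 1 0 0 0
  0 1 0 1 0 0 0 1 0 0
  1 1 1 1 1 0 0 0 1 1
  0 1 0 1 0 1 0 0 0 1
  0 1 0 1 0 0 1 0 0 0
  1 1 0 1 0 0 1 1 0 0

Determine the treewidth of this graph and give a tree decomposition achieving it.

Every bag has size at most 4, so the width is 4 − 1 = 3 and tw(G) ≤ 3. Conversely, {2, 4, 8, 10} is a clique of size 4, and the vertices of any clique must share a bag in every tree decomposition; so some bag has ≥ 4 vertices and tw(G) ≥ 3. Combining the bounds, tw(G) = 3.

Treewidth 3.
One such decomposition:
Bags: B1 = {2, 4, 8, 10}  B2 = {2, 4, 7, 10}  B3 = {2, 4, 7, 9}  B4 = {1, 2, 7, 10}  B5 = {1, 2, 3, 7}  B6 = {2, 4, 6, 8}  B7 = {1, 2, 5, 7}
Tree: B1–B2, B2–B3, B2–B4, B4–B5, B1–B6, B4–B7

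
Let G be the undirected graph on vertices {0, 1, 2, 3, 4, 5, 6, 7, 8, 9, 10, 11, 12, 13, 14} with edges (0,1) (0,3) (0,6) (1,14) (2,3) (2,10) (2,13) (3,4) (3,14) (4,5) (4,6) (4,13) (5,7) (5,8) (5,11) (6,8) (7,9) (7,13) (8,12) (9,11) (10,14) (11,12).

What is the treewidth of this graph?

A width-3 tree decomposition is:
Bags: B1 = {0, 1, 10, 14}  B2 = {0, 3, 10, 14}  B3 = {0, 2, 3, 10}  B4 = {0, 2, 3, 6}  B5 = {2, 3, 4, 6}  B6 = {2, 4, 6, 13}  B7 = {4, 6, 8, 13}  B8 = {4, 5, 8, 13}  B9 = {5, 7, 8, 13}  B10 = {5, 7, 8, 12}  B11 = {5, 7, 11, 12}  B12 = {7, 9, 11, 12}
Tree: B1–B2, B2–B3, B3–B4, B4–B5, B5–B6, B6–B7, B7–B8, B8–B9, B9–B10, B10–B11, B11–B12
Each bag holds 4 vertices, so the decomposition has width 3, which upper-bounds the treewidth. For the lower bound: the 4 vertex sets {1,10,14}, {0}, {3}, {2,4,6,13} are disjoint, each induces a connected subgraph, and every pair is joined by at least one edge of G. Contracting each set to a single vertex therefore yields K_{4} as a minor, and since treewidth is minor-monotone, tw(G) ≥ tw(K_{4}) = 3. Combining the bounds, tw(G) = 3.

3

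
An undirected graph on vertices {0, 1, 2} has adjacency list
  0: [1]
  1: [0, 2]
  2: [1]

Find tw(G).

1

A width-1 tree decomposition is:
Bags: B1 = {1, 2}  B2 = {0, 1}
Tree: B1–B2
Every bag has size at most 2, so the width is 2 − 1 = 1 and tw(G) ≤ 1. Since G has at least one edge (e.g. 2–1), it is not an edgeless graph, so tw(G) ≥ 1. Combining the bounds, tw(G) = 1.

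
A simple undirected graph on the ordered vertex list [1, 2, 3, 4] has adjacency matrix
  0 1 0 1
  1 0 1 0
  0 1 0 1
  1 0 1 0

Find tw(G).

A width-2 tree decomposition is:
Bags: B1 = {1, 2, 3}  B2 = {1, 3, 4}
Tree: B1–B2
Every bag has size at most 3, so the width is 3 − 1 = 2 and tw(G) ≤ 2. Since 3–2–1–4–3 is a cycle in G, G is not acyclic. Forests are exactly the graphs of treewidth ≤ 1, so tw(G) ≥ 2. Combining the bounds, tw(G) = 2.

2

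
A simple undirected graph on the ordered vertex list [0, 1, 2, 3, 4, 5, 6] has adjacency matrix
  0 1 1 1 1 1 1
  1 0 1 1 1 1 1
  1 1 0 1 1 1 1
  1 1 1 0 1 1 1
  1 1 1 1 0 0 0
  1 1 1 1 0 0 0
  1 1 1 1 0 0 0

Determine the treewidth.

A width-4 tree decomposition is:
Bags: B1 = {0, 1, 2, 3, 5}  B2 = {0, 1, 2, 3, 4}  B3 = {0, 1, 2, 3, 6}
Tree: B1–B2, B2–B3
Each bag holds 5 vertices, so the decomposition has width 4, which upper-bounds the treewidth. For the lower bound, the 5 vertices {0, 1, 2, 3, 4} are pairwise adjacent, and any tree decomposition puts a clique entirely inside one bag — forcing width ≥ 4. Hence tw(G) = 4 exactly.

4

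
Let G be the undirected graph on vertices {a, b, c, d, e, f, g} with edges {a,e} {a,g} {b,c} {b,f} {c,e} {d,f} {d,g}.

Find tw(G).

A width-2 tree decomposition is:
Bags: B1 = {b, c, f}  B2 = {c, e, f}  B3 = {a, e, f}  B4 = {a, f, g}  B5 = {d, f, g}
Tree: B1–B2, B2–B3, B3–B4, B4–B5
Each bag holds 3 vertices, so the decomposition has width 2, which upper-bounds the treewidth. Since f–b–c–e–a–g–d–f is a cycle in G, G is not acyclic. Forests are exactly the graphs of treewidth ≤ 1, so tw(G) ≥ 2. Combining the bounds, tw(G) = 2.

2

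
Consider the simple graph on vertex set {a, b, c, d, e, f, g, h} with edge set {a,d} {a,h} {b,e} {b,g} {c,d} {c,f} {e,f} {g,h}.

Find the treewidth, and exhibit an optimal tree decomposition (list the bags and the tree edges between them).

Each bag holds 3 vertices, so the decomposition has width 2, which upper-bounds the treewidth. For the lower bound, G contains the cycle d–a–h–g–b–e–f–c–d, so G is not a forest; only forests have treewidth ≤ 1, hence tw(G) ≥ 2. Therefore the treewidth is 2.

Treewidth 2.
Bags: B1 = {a, d, h}  B2 = {d, g, h}  B3 = {b, d, g}  B4 = {b, d, e}  B5 = {d, e, f}  B6 = {c, d, f}
Tree: B1–B2, B2–B3, B3–B4, B4–B5, B5–B6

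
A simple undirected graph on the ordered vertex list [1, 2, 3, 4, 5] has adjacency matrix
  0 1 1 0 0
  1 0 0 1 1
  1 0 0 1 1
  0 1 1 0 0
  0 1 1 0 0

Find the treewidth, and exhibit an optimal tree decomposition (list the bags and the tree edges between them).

Treewidth 2.
One such decomposition:
Bags: B1 = {1, 2, 3}  B2 = {2, 3, 5}  B3 = {2, 3, 4}
Tree: B1–B2, B2–B3

The largest bag has 3 vertices, giving width 2; this decomposition certifies tw(G) ≤ 2. Since 3–1–2–5–3 is a cycle in G, G is not acyclic. Forests are exactly the graphs of treewidth ≤ 1, so tw(G) ≥ 2. The upper and lower bounds meet at 2, so that is the treewidth.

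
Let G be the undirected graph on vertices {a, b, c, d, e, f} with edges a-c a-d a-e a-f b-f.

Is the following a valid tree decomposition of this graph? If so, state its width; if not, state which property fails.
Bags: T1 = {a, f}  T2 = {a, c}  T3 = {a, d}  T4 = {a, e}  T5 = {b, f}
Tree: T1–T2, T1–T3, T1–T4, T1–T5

Yes; width 1.

Vertex coverage: the bags together contain {a, b, c, d, e, f}, the full vertex set. Edge coverage: each edge of G has both endpoints in at least one bag. Running intersection: for every vertex, the bags containing it form a connected subtree. All three properties hold, so this is a valid tree decomposition of width max|bag| − 1 = 1, and hence tw(G) ≤ 1.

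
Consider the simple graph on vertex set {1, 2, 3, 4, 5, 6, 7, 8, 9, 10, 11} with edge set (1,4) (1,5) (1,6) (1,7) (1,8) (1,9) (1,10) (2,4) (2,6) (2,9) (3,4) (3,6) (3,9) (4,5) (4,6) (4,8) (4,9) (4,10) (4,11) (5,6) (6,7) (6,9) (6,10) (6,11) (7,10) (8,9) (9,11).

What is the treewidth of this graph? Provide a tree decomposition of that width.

Treewidth 3.
One optimal decomposition is:
Bags: B1 = {1, 4, 6, 9}  B2 = {1, 4, 6, 10}  B3 = {1, 4, 5, 6}  B4 = {2, 4, 6, 9}  B5 = {1, 4, 8, 9}  B6 = {1, 6, 7, 10}  B7 = {4, 6, 9, 11}  B8 = {3, 4, 6, 9}
Tree: B1–B2, B1–B3, B1–B4, B1–B5, B2–B6, B4–B7, B4–B8

The largest bag has 4 vertices, giving width 3; this decomposition certifies tw(G) ≤ 3. On the other hand G contains the 4-clique {1, 4, 8, 9}. A clique must lie in a single bag of any decomposition, so no decomposition can have width below 3. The upper and lower bounds meet at 3, so that is the treewidth.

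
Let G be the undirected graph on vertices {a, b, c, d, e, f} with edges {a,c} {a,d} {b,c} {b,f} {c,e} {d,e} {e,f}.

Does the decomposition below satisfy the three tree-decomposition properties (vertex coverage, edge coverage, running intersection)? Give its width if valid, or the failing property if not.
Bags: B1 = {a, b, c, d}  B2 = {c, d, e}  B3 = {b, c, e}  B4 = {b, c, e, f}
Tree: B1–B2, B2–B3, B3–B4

A tree decomposition must satisfy three properties: every vertex lies in some bag; for every edge, both endpoints lie together in some bag; and for every vertex, the bags containing it form a connected subtree. Here bags containing vertex b are not connected in the tree, so the decomposition is invalid.

No — bags containing vertex b are not connected in the tree.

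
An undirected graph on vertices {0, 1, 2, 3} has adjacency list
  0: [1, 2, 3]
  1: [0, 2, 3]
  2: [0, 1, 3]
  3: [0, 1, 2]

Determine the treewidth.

A width-3 tree decomposition is:
Bags: B1 = {0, 1, 2, 3}
Tree: (single bag)
With just one bag of size 4, the width is 4 − 1 = 3, so tw(G) ≤ 3. For the lower bound, the 4 vertices {0, 1, 2, 3} are pairwise adjacent, and any tree decomposition puts a clique entirely inside one bag — forcing width ≥ 3. Combining the bounds, tw(G) = 3.

3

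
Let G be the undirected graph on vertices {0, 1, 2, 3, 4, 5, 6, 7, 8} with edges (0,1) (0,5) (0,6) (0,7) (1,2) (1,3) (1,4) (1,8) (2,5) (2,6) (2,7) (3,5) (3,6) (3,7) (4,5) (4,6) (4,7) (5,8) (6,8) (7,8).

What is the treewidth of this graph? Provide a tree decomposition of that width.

Each bag holds 5 vertices, so the decomposition has width 4, which upper-bounds the treewidth. For the lower bound: the 5 vertex sets {4,5}, {3,7}, {1,2}, {6}, {8} are disjoint, each induces a connected subgraph, and every pair is joined by at least one edge of G. Contracting each set to a single vertex therefore yields K_{5} as a minor, and since treewidth is minor-monotone, tw(G) ≥ tw(K_{5}) = 4. Hence tw(G) = 4 exactly.

Treewidth 4.
One such decomposition:
Bags: B1 = {1, 4, 5, 6, 7}  B2 = {1, 3, 5, 6, 7}  B3 = {1, 2, 5, 6, 7}  B4 = {1, 5, 6, 7, 8}  B5 = {0, 1, 5, 6, 7}
Tree: B1–B2, B2–B3, B3–B4, B4–B5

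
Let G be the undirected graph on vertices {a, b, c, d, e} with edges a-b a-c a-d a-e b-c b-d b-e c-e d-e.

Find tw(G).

3

A width-3 tree decomposition is:
Bags: B1 = {a, b, c, e}  B2 = {a, b, d, e}
Tree: B1–B2
The largest bag has 4 vertices, giving width 3; this decomposition certifies tw(G) ≤ 3. Conversely, {a, b, d, e} is a clique of size 4, and the vertices of any clique must share a bag in every tree decomposition; so some bag has ≥ 4 vertices and tw(G) ≥ 3. Combining the bounds, tw(G) = 3.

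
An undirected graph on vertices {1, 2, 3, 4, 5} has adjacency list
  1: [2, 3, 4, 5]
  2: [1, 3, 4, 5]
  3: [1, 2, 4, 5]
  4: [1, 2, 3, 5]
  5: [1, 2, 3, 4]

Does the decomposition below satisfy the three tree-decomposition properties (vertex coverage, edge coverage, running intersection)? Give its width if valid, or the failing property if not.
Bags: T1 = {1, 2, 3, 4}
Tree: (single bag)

No — vertex 5 appears in no bag.

A tree decomposition must satisfy three properties: every vertex lies in some bag; for every edge, both endpoints lie together in some bag; and for every vertex, the bags containing it form a connected subtree. Here vertex 5 appears in no bag, so the decomposition is invalid.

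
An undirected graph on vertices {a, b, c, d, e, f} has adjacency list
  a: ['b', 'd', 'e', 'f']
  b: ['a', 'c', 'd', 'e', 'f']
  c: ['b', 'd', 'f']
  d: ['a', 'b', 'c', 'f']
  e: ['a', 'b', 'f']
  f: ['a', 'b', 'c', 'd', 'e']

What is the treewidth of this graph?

A width-3 tree decomposition is:
Bags: B1 = {a, b, e, f}  B2 = {a, b, d, f}  B3 = {b, c, d, f}
Tree: B1–B2, B2–B3
The largest bag has 4 vertices, giving width 3; this decomposition certifies tw(G) ≤ 3. On the other hand G contains the 4-clique {b, c, d, f}. A clique must lie in a single bag of any decomposition, so no decomposition can have width below 3. Hence tw(G) = 3 exactly.

3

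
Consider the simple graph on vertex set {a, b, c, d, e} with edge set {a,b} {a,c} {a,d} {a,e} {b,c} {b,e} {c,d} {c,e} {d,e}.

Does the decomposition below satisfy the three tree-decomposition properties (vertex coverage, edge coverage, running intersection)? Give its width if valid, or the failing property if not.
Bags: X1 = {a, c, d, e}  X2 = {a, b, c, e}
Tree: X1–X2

Yes; width 3.

Every vertex of G appears in some bag (union = {a, b, c, d, e}); every edge is covered by a bag; and for each vertex v the set of bags containing v is connected in the bag tree. The decomposition is therefore valid. The largest bag has 4 vertices, so the width is 3.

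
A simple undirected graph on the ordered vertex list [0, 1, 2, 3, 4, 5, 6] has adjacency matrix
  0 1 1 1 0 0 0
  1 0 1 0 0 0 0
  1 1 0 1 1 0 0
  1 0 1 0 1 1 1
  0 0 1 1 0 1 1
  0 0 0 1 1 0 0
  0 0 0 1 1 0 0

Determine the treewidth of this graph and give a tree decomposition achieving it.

The largest bag has 3 vertices, giving width 2; this decomposition certifies tw(G) ≤ 2. Conversely, {0, 1, 2} is a clique of size 3, and the vertices of any clique must share a bag in every tree decomposition; so some bag has ≥ 3 vertices and tw(G) ≥ 2. Therefore the treewidth is 2.

Treewidth 2.
Bags: B1 = {2, 3, 4}  B2 = {0, 2, 3}  B3 = {0, 1, 2}  B4 = {3, 4, 5}  B5 = {3, 4, 6}
Tree: B1–B2, B2–B3, B1–B4, B4–B5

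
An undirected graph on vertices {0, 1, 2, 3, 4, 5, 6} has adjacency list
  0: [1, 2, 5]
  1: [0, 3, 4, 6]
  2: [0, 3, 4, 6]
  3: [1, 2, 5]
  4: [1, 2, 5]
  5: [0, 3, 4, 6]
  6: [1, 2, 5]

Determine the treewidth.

3

A width-3 tree decomposition is:
Bags: B1 = {1, 2, 4, 5}  B2 = {1, 2, 5, 6}  B3 = {0, 1, 2, 5}  B4 = {1, 2, 3, 5}
Tree: B1–B2, B2–B3, B3–B4
Each bag holds 4 vertices, so the decomposition has width 3, which upper-bounds the treewidth. For the lower bound: the 4 vertex sets {4,5}, {1,6}, {2}, {0} are disjoint, each induces a connected subgraph, and every pair is joined by at least one edge of G. Contracting each set to a single vertex therefore yields K_{4} as a minor, and since treewidth is minor-monotone, tw(G) ≥ tw(K_{4}) = 3. The upper and lower bounds meet at 3, so that is the treewidth.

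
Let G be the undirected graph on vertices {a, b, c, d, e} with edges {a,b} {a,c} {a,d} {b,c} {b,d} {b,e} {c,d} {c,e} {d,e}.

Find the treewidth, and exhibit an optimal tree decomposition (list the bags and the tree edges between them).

Treewidth 3.
One such decomposition:
Bags: B1 = {a, b, c, d}  B2 = {b, c, d, e}
Tree: B1–B2

The largest bag has 4 vertices, giving width 3; this decomposition certifies tw(G) ≤ 3. Conversely, {b, c, d, e} is a clique of size 4, and the vertices of any clique must share a bag in every tree decomposition; so some bag has ≥ 4 vertices and tw(G) ≥ 3. Combining the bounds, tw(G) = 3.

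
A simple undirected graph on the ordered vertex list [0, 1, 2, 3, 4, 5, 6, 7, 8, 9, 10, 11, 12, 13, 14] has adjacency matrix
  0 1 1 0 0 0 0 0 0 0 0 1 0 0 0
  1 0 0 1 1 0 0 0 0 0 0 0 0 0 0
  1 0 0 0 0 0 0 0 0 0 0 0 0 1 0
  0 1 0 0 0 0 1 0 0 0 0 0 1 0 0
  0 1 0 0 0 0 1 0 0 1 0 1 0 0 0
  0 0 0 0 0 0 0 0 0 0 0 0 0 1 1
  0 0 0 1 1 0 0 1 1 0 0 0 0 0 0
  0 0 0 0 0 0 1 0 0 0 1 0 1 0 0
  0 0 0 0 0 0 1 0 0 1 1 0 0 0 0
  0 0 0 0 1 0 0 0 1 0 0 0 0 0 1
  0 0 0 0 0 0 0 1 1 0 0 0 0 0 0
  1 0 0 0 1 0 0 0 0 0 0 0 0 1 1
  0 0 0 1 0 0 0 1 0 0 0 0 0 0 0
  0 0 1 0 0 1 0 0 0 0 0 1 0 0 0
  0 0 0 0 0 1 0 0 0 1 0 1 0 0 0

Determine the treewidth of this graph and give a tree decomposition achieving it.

Each bag holds 4 vertices, so the decomposition has width 3, which upper-bounds the treewidth. For the lower bound: the 4 vertex sets {2,5,13}, {0}, {11}, {1,4,9,14} are disjoint, each induces a connected subgraph, and every pair is joined by at least one edge of G. Contracting each set to a single vertex therefore yields K_{4} as a minor, and since treewidth is minor-monotone, tw(G) ≥ tw(K_{4}) = 3. Therefore the treewidth is 3.

Treewidth 3.
One such decomposition:
Bags: B1 = {0, 2, 5, 13}  B2 = {0, 5, 11, 13}  B3 = {0, 5, 11, 14}  B4 = {0, 1, 11, 14}  B5 = {1, 4, 11, 14}  B6 = {1, 4, 9, 14}  B7 = {1, 3, 4, 9}  B8 = {3, 4, 6, 9}  B9 = {3, 6, 8, 9}  B10 = {3, 6, 8, 12}  B11 = {6, 7, 8, 12}  B12 = {7, 8, 10, 12}
Tree: B1–B2, B2–B3, B3–B4, B4–B5, B5–B6, B6–B7, B7–B8, B8–B9, B9–B10, B10–B11, B11–B12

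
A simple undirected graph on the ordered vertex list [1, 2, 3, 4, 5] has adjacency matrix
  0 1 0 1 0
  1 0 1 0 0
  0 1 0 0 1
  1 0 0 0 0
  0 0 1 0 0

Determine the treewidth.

1

A width-1 tree decomposition is:
Bags: B1 = {3, 5}  B2 = {2, 3}  B3 = {1, 2}  B4 = {1, 4}
Tree: B1–B2, B2–B3, B3–B4
Every bag has size at most 2, so the width is 2 − 1 = 1 and tw(G) ≤ 1. G has an edge, so its treewidth is at least 1. Therefore the treewidth is 1.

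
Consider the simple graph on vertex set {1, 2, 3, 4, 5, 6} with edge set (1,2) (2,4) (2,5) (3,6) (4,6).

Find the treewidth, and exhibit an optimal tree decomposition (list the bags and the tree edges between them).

Every bag has size at most 2, so the width is 2 − 1 = 1 and tw(G) ≤ 1. Since G has at least one edge (e.g. 5–2), it is not an edgeless graph, so tw(G) ≥ 1. Combining the bounds, tw(G) = 1.

Treewidth 1.
Bags: B1 = {2, 5}  B2 = {1, 2}  B3 = {2, 4}  B4 = {4, 6}  B5 = {3, 6}
Tree: B1–B2, B1–B3, B3–B4, B4–B5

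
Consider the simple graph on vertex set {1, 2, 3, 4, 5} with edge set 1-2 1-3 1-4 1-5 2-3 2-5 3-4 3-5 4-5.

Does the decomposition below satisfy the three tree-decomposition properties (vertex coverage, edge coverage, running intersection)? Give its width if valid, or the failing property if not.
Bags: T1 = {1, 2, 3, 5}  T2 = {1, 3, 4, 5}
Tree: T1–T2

Yes; width 3.

Every vertex of G appears in some bag (union = {1, 2, 3, 4, 5}); every edge is covered by a bag; and for each vertex v the set of bags containing v is connected in the bag tree. The decomposition is therefore valid. The largest bag has 4 vertices, so the width is 3.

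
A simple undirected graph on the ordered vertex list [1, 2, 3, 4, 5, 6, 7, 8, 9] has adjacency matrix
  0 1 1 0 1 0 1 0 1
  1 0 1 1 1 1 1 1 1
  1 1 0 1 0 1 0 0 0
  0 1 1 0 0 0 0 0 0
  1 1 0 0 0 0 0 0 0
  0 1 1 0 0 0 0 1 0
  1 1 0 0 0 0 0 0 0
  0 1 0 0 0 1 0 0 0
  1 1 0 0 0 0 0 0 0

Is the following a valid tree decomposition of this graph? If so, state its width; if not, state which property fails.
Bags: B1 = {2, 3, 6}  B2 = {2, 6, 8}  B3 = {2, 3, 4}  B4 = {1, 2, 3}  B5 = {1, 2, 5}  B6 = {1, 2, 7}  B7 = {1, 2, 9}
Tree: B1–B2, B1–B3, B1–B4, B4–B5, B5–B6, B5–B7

Vertex coverage: the bags together contain {1, 2, 3, 4, 5, 6, 7, 8, 9}, the full vertex set. Edge coverage: each edge of G has both endpoints in at least one bag. Running intersection: for every vertex, the bags containing it form a connected subtree. All three properties hold, so this is a valid tree decomposition of width max|bag| − 1 = 2, and hence tw(G) ≤ 2.

Yes; width 2.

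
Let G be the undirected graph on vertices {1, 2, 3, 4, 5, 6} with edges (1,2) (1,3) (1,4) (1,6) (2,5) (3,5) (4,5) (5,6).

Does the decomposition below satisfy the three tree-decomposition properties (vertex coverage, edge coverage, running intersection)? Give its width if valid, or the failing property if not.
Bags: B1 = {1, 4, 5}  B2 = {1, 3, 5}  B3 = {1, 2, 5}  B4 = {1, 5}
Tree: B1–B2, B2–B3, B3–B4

No — vertex 6 appears in no bag.

A tree decomposition must satisfy three properties: every vertex lies in some bag; for every edge, both endpoints lie together in some bag; and for every vertex, the bags containing it form a connected subtree. Here vertex 6 appears in no bag, so the decomposition is invalid.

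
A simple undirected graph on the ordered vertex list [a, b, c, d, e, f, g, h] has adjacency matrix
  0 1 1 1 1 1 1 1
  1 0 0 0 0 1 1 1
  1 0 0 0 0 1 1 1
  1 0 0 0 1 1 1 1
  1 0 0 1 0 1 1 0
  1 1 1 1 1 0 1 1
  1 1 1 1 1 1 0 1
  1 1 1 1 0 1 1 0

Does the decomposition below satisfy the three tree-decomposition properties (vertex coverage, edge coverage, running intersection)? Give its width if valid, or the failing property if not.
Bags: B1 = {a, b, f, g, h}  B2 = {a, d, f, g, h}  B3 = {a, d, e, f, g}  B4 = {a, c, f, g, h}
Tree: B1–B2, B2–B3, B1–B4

Checking the three conditions: (i) the bags cover all of {a, b, c, d, e, f, g, h}; (ii) for each edge, some bag contains both endpoints; (iii) the bags containing any fixed vertex form a subtree. All hold, so the decomposition is valid with width 5 − 1 = 4.

Yes; width 4.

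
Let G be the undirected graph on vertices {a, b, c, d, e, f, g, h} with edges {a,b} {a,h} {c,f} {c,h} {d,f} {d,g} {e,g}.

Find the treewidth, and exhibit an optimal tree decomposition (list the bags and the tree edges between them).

The largest bag has 2 vertices, giving width 1; this decomposition certifies tw(G) ≤ 1. Any graph with an edge has treewidth ≥ 1, and G has the edge b–a. Therefore the treewidth is 1.

Treewidth 1.
One such decomposition:
Bags: B1 = {a, b}  B2 = {a, h}  B3 = {c, h}  B4 = {c, f}  B5 = {d, f}  B6 = {d, g}  B7 = {e, g}
Tree: B1–B2, B2–B3, B3–B4, B4–B5, B5–B6, B6–B7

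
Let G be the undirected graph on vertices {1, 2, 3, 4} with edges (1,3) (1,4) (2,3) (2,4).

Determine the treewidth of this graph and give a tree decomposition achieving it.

Treewidth 2.
Bags: B1 = {1, 2, 4}  B2 = {1, 2, 3}
Tree: B1–B2

The largest bag has 3 vertices, giving width 2; this decomposition certifies tw(G) ≤ 2. Since 1–4–2–3–1 is a cycle in G, G is not acyclic. Forests are exactly the graphs of treewidth ≤ 1, so tw(G) ≥ 2. Hence tw(G) = 2 exactly.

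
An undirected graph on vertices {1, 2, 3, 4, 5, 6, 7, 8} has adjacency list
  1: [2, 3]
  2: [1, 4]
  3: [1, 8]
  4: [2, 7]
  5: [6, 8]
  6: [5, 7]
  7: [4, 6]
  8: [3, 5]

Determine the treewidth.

A width-2 tree decomposition is:
Bags: B1 = {4, 6, 7}  B2 = {2, 4, 6}  B3 = {1, 2, 6}  B4 = {1, 3, 6}  B5 = {3, 6, 8}  B6 = {5, 6, 8}
Tree: B1–B2, B2–B3, B3–B4, B4–B5, B5–B6
Each bag holds 3 vertices, so the decomposition has width 2, which upper-bounds the treewidth. For the lower bound, G contains the cycle 6–7–4–2–1–3–8–5–6, so G is not a forest; only forests have treewidth ≤ 1, hence tw(G) ≥ 2. Combining the bounds, tw(G) = 2.

2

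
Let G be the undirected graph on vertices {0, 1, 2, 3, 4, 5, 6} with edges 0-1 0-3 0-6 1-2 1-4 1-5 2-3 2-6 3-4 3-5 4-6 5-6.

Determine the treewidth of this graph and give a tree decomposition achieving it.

The largest bag has 4 vertices, giving width 3; this decomposition certifies tw(G) ≤ 3. For the lower bound: the 4 vertex sets {1,2}, {0,3}, {6}, {4} are disjoint, each induces a connected subgraph, and every pair is joined by at least one edge of G. Contracting each set to a single vertex therefore yields K_{4} as a minor, and since treewidth is minor-monotone, tw(G) ≥ tw(K_{4}) = 3. The upper and lower bounds meet at 3, so that is the treewidth.

Treewidth 3.
Bags: B1 = {1, 2, 3, 6}  B2 = {0, 1, 3, 6}  B3 = {1, 3, 4, 6}  B4 = {1, 3, 5, 6}
Tree: B1–B2, B2–B3, B3–B4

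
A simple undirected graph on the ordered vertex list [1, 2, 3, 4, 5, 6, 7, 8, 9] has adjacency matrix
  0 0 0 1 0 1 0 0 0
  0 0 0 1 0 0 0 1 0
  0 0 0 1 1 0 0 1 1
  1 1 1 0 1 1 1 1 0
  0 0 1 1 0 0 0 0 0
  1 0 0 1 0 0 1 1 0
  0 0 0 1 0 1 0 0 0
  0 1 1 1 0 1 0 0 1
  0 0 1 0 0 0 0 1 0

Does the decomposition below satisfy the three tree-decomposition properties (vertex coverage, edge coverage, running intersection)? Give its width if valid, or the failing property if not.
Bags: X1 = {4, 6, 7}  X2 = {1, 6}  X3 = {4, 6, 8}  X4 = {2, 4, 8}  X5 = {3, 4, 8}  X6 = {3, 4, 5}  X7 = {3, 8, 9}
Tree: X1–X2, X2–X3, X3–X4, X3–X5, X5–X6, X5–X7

No — edge (4,1) lies in no bag.

A tree decomposition must satisfy three properties: every vertex lies in some bag; for every edge, both endpoints lie together in some bag; and for every vertex, the bags containing it form a connected subtree. Here edge (4,1) lies in no bag, so the decomposition is invalid.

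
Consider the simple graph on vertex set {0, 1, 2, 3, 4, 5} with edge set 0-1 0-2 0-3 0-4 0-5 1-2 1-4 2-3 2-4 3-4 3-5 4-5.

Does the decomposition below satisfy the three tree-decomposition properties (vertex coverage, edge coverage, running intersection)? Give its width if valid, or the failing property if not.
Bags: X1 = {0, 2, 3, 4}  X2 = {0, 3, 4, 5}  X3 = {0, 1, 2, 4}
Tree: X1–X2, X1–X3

Checking the three conditions: (i) the bags cover all of {0, 1, 2, 3, 4, 5}; (ii) for each edge, some bag contains both endpoints; (iii) the bags containing any fixed vertex form a subtree. All hold, so the decomposition is valid with width 4 − 1 = 3.

Yes; width 3.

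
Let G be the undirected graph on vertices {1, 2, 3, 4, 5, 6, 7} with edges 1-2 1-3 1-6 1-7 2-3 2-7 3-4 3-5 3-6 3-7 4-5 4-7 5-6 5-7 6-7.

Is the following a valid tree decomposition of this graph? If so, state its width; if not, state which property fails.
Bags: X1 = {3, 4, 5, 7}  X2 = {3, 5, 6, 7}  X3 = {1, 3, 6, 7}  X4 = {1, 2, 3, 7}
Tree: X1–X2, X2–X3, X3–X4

Every vertex of G appears in some bag (union = {1, 2, 3, 4, 5, 6, 7}); every edge is covered by a bag; and for each vertex v the set of bags containing v is connected in the bag tree. The decomposition is therefore valid. The largest bag has 4 vertices, so the width is 3.

Yes; width 3.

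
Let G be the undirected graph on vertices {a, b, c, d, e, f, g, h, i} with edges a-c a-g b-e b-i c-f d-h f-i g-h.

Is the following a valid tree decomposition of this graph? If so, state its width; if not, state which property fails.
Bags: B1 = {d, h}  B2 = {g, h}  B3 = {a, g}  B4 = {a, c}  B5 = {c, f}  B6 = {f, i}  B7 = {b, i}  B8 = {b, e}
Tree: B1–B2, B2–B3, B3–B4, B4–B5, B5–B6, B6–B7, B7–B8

Yes; width 1.

Vertex coverage: the bags together contain {a, b, c, d, e, f, g, h, i}, the full vertex set. Edge coverage: each edge of G has both endpoints in at least one bag. Running intersection: for every vertex, the bags containing it form a connected subtree. All three properties hold, so this is a valid tree decomposition of width max|bag| − 1 = 1, and hence tw(G) ≤ 1.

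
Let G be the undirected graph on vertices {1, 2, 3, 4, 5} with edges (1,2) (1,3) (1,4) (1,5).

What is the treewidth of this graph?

A width-1 tree decomposition is:
Bags: B1 = {1, 5}  B2 = {1, 3}  B3 = {1, 2}  B4 = {1, 4}
Tree: B1–B2, B1–B3, B1–B4
Each bag holds 2 vertices, so the decomposition has width 1, which upper-bounds the treewidth. Any graph with an edge has treewidth ≥ 1, and G has the edge 1–5. The upper and lower bounds meet at 1, so that is the treewidth.

1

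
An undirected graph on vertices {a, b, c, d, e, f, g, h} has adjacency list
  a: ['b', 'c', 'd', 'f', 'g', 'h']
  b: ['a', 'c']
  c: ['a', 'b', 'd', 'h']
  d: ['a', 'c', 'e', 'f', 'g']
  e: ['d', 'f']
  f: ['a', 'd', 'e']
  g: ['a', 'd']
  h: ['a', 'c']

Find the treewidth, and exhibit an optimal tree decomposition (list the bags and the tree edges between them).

Treewidth 2.
Bags: B1 = {d, e, f}  B2 = {a, d, f}  B3 = {a, d, g}  B4 = {a, c, d}  B5 = {a, c, h}  B6 = {a, b, c}
Tree: B1–B2, B2–B3, B2–B4, B4–B5, B5–B6

The largest bag has 3 vertices, giving width 2; this decomposition certifies tw(G) ≤ 2. On the other hand G contains the 3-clique {d, e, f}. A clique must lie in a single bag of any decomposition, so no decomposition can have width below 2. Therefore the treewidth is 2.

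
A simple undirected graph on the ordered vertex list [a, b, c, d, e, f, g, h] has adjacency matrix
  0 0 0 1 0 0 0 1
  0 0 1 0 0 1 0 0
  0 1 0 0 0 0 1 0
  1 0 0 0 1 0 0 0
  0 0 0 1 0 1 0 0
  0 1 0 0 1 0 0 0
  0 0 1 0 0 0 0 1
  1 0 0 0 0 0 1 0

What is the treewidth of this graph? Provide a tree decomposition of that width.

Treewidth 2.
Bags: B1 = {a, g, h}  B2 = {a, c, g}  B3 = {a, b, c}  B4 = {a, b, f}  B5 = {a, e, f}  B6 = {a, d, e}
Tree: B1–B2, B2–B3, B3–B4, B4–B5, B5–B6

Each bag holds 3 vertices, so the decomposition has width 2, which upper-bounds the treewidth. Since a–h–g–c–b–f–e–d–a is a cycle in G, G is not acyclic. Forests are exactly the graphs of treewidth ≤ 1, so tw(G) ≥ 2. Hence tw(G) = 2 exactly.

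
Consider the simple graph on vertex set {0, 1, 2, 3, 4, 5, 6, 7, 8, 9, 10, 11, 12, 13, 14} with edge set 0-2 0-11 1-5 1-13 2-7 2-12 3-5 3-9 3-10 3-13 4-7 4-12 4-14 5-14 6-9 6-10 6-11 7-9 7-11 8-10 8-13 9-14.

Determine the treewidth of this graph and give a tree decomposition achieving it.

Treewidth 3.
One optimal decomposition is:
Bags: B1 = {1, 8, 10, 13}  B2 = {1, 3, 10, 13}  B3 = {1, 3, 5, 10}  B4 = {3, 5, 6, 10}  B5 = {3, 5, 6, 9}  B6 = {5, 6, 9, 14}  B7 = {6, 9, 11, 14}  B8 = {7, 9, 11, 14}  B9 = {4, 7, 11, 14}  B10 = {0, 4, 7, 11}  B11 = {0, 2, 4, 7}  B12 = {0, 2, 4, 12}
Tree: B1–B2, B2–B3, B3–B4, B4–B5, B5–B6, B6–B7, B7–B8, B8–B9, B9–B10, B10–B11, B11–B12

Every bag has size at most 4, so the width is 4 − 1 = 3 and tw(G) ≤ 3. For the lower bound: the 4 vertex sets {1,8,13}, {10}, {3}, {5,6,9,14} are disjoint, each induces a connected subgraph, and every pair is joined by at least one edge of G. Contracting each set to a single vertex therefore yields K_{4} as a minor, and since treewidth is minor-monotone, tw(G) ≥ tw(K_{4}) = 3. Combining the bounds, tw(G) = 3.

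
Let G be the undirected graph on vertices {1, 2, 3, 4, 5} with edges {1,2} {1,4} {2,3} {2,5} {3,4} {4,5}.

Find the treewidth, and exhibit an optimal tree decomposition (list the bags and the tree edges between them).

Treewidth 2.
Bags: B1 = {1, 2, 4}  B2 = {2, 4, 5}  B3 = {2, 3, 4}
Tree: B1–B2, B2–B3

Each bag holds 3 vertices, so the decomposition has width 2, which upper-bounds the treewidth. For the lower bound, G contains the cycle 1–2–5–4–1, so G is not a forest; only forests have treewidth ≤ 1, hence tw(G) ≥ 2. Hence tw(G) = 2 exactly.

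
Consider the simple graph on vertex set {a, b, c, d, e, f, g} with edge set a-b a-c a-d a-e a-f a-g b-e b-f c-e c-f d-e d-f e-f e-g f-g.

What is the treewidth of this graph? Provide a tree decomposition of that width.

Treewidth 3.
One such decomposition:
Bags: B1 = {a, d, e, f}  B2 = {a, c, e, f}  B3 = {a, e, f, g}  B4 = {a, b, e, f}
Tree: B1–B2, B1–B3, B1–B4

Every bag has size at most 4, so the width is 4 − 1 = 3 and tw(G) ≤ 3. For the lower bound, the 4 vertices {a, d, e, f} are pairwise adjacent, and any tree decomposition puts a clique entirely inside one bag — forcing width ≥ 3. Combining the bounds, tw(G) = 3.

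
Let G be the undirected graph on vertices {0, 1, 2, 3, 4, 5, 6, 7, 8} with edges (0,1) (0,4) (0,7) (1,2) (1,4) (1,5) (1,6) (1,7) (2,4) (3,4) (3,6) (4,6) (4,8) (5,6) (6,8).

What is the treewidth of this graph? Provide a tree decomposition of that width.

Treewidth 2.
Bags: B1 = {0, 1, 7}  B2 = {0, 1, 4}  B3 = {1, 2, 4}  B4 = {1, 4, 6}  B5 = {4, 6, 8}  B6 = {1, 5, 6}  B7 = {3, 4, 6}
Tree: B1–B2, B2–B3, B3–B4, B4–B5, B4–B6, B4–B7

The largest bag has 3 vertices, giving width 2; this decomposition certifies tw(G) ≤ 2. For the lower bound, the 3 vertices {4, 6, 8} are pairwise adjacent, and any tree decomposition puts a clique entirely inside one bag — forcing width ≥ 2. The upper and lower bounds meet at 2, so that is the treewidth.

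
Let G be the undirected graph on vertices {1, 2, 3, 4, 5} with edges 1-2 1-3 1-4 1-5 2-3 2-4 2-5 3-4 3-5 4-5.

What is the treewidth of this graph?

4

A width-4 tree decomposition is:
Bags: B1 = {1, 2, 3, 4, 5}
Tree: (single bag)
A single bag containing all 5 vertices is trivially a valid decomposition of width 4. For the lower bound, the 5 vertices {1, 2, 3, 4, 5} are pairwise adjacent, and any tree decomposition puts a clique entirely inside one bag — forcing width ≥ 4. Combining the bounds, tw(G) = 4.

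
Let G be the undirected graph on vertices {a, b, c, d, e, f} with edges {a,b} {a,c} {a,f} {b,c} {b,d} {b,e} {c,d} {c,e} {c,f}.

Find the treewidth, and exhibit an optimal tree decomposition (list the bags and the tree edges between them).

Treewidth 2.
Bags: B1 = {b, c, d}  B2 = {a, b, c}  B3 = {a, c, f}  B4 = {b, c, e}
Tree: B1–B2, B2–B3, B2–B4

The largest bag has 3 vertices, giving width 2; this decomposition certifies tw(G) ≤ 2. For the lower bound, the 3 vertices {a, c, f} are pairwise adjacent, and any tree decomposition puts a clique entirely inside one bag — forcing width ≥ 2. Therefore the treewidth is 2.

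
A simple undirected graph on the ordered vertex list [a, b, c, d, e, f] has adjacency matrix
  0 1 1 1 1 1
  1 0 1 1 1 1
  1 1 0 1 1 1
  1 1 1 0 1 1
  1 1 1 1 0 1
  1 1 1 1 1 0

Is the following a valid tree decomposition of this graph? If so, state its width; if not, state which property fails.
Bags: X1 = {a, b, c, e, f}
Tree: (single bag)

A tree decomposition must satisfy three properties: every vertex lies in some bag; for every edge, both endpoints lie together in some bag; and for every vertex, the bags containing it form a connected subtree. Here vertex d appears in no bag, so the decomposition is invalid.

No — vertex d appears in no bag.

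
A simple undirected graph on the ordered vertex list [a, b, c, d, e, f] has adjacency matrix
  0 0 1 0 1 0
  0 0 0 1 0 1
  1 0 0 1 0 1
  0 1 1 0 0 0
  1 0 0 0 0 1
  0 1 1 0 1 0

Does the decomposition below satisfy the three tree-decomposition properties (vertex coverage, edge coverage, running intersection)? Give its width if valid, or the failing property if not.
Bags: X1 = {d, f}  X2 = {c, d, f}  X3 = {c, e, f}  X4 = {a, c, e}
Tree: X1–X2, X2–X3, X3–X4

A tree decomposition must satisfy three properties: every vertex lies in some bag; for every edge, both endpoints lie together in some bag; and for every vertex, the bags containing it form a connected subtree. Here vertex b appears in no bag, so the decomposition is invalid.

No — vertex b appears in no bag.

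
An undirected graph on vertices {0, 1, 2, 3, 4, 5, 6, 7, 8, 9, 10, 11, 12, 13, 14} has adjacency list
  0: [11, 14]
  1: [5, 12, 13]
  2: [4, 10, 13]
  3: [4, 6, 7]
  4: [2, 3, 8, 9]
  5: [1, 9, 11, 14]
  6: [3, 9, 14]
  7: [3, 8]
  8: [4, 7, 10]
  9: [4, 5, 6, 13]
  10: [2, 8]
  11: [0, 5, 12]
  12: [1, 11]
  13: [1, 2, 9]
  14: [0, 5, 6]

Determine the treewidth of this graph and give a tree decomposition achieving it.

Treewidth 3.
One optimal decomposition is:
Bags: B1 = {3, 7, 8, 10}  B2 = {3, 4, 8, 10}  B3 = {2, 3, 4, 10}  B4 = {2, 3, 4, 6}  B5 = {2, 4, 6, 9}  B6 = {2, 6, 9, 13}  B7 = {6, 9, 13, 14}  B8 = {5, 9, 13, 14}  B9 = {1, 5, 13, 14}  B10 = {0, 1, 5, 14}  B11 = {0, 1, 5, 11}  B12 = {0, 1, 11, 12}
Tree: B1–B2, B2–B3, B3–B4, B4–B5, B5–B6, B6–B7, B7–B8, B8–B9, B9–B10, B10–B11, B11–B12

The largest bag has 4 vertices, giving width 3; this decomposition certifies tw(G) ≤ 3. For the lower bound: the 4 vertex sets {7,8,10}, {3}, {4}, {2,6,9,13} are disjoint, each induces a connected subgraph, and every pair is joined by at least one edge of G. Contracting each set to a single vertex therefore yields K_{4} as a minor, and since treewidth is minor-monotone, tw(G) ≥ tw(K_{4}) = 3. Combining the bounds, tw(G) = 3.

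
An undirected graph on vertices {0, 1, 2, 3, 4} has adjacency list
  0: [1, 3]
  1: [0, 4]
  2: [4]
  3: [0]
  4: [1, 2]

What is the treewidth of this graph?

A width-1 tree decomposition is:
Bags: B1 = {0, 1}  B2 = {0, 3}  B3 = {1, 4}  B4 = {2, 4}
Tree: B1–B2, B1–B3, B3–B4
The largest bag has 2 vertices, giving width 1; this decomposition certifies tw(G) ≤ 1. Since G has at least one edge (e.g. 1–0), it is not an edgeless graph, so tw(G) ≥ 1. Hence tw(G) = 1 exactly.

1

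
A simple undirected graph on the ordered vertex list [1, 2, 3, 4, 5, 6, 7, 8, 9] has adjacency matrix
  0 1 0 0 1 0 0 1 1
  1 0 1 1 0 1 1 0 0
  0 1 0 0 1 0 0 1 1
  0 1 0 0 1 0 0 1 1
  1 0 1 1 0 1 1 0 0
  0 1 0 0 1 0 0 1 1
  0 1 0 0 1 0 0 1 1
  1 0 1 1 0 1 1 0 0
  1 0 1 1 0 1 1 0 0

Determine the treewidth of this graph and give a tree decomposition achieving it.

Treewidth 4.
Bags: B1 = {2, 4, 5, 8, 9}  B2 = {2, 3, 5, 8, 9}  B3 = {2, 5, 7, 8, 9}  B4 = {1, 2, 5, 8, 9}  B5 = {2, 5, 6, 8, 9}
Tree: B1–B2, B2–B3, B3–B4, B4–B5

The largest bag has 5 vertices, giving width 4; this decomposition certifies tw(G) ≤ 4. For the lower bound: the 5 vertex sets {4,5}, {2,3}, {7,9}, {8}, {1} are disjoint, each induces a connected subgraph, and every pair is joined by at least one edge of G. Contracting each set to a single vertex therefore yields K_{5} as a minor, and since treewidth is minor-monotone, tw(G) ≥ tw(K_{5}) = 4. The upper and lower bounds meet at 4, so that is the treewidth.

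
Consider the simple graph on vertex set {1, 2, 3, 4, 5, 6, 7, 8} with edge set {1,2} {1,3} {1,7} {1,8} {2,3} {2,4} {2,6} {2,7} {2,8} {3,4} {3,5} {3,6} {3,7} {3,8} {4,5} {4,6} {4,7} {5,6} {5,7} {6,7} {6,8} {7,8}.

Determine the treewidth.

A width-4 tree decomposition is:
Bags: B1 = {2, 3, 4, 6, 7}  B2 = {2, 3, 6, 7, 8}  B3 = {1, 2, 3, 7, 8}  B4 = {3, 4, 5, 6, 7}
Tree: B1–B2, B2–B3, B1–B4
The largest bag has 5 vertices, giving width 4; this decomposition certifies tw(G) ≤ 4. On the other hand G contains the 5-clique {1, 2, 3, 7, 8}. A clique must lie in a single bag of any decomposition, so no decomposition can have width below 4. Hence tw(G) = 4 exactly.

4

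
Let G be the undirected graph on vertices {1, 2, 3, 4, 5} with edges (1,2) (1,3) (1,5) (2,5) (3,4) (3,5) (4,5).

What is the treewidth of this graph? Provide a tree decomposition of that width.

Treewidth 2.
One optimal decomposition is:
Bags: B1 = {1, 3, 5}  B2 = {1, 2, 5}  B3 = {3, 4, 5}
Tree: B1–B2, B1–B3

Every bag has size at most 3, so the width is 3 − 1 = 2 and tw(G) ≤ 2. For the lower bound, the 3 vertices {1, 2, 5} are pairwise adjacent, and any tree decomposition puts a clique entirely inside one bag — forcing width ≥ 2. Hence tw(G) = 2 exactly.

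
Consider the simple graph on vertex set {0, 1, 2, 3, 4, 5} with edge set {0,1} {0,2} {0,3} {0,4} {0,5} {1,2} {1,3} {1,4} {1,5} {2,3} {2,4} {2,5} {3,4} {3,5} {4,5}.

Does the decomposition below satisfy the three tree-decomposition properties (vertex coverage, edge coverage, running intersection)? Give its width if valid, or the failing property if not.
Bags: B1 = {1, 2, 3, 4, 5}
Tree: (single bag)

No — vertex 0 appears in no bag.

A tree decomposition must satisfy three properties: every vertex lies in some bag; for every edge, both endpoints lie together in some bag; and for every vertex, the bags containing it form a connected subtree. Here vertex 0 appears in no bag, so the decomposition is invalid.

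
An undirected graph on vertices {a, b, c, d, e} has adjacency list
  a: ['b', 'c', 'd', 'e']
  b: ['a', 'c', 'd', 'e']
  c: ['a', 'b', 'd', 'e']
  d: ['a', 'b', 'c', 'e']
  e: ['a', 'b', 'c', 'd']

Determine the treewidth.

A width-4 tree decomposition is:
Bags: B1 = {a, b, c, d, e}
Tree: (single bag)
A single bag containing all 5 vertices is trivially a valid decomposition of width 4. For the lower bound, the 5 vertices {a, b, c, d, e} are pairwise adjacent, and any tree decomposition puts a clique entirely inside one bag — forcing width ≥ 4. Hence tw(G) = 4 exactly.

4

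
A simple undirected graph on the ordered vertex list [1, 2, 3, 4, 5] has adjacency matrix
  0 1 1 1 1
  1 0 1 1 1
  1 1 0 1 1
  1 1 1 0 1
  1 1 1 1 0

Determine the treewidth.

A width-4 tree decomposition is:
Bags: B1 = {1, 2, 3, 4, 5}
Tree: (single bag)
With just one bag of size 5, the width is 5 − 1 = 4, so tw(G) ≤ 4. Conversely, {1, 2, 3, 4, 5} is a clique of size 5, and the vertices of any clique must share a bag in every tree decomposition; so some bag has ≥ 5 vertices and tw(G) ≥ 4. Hence tw(G) = 4 exactly.

4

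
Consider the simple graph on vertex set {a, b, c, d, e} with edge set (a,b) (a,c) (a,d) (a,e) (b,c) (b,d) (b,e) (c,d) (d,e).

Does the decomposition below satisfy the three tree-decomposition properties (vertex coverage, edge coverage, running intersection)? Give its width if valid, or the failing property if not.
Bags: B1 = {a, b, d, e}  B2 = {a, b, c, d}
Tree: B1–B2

Yes; width 3.

Every vertex of G appears in some bag (union = {a, b, c, d, e}); every edge is covered by a bag; and for each vertex v the set of bags containing v is connected in the bag tree. The decomposition is therefore valid. The largest bag has 4 vertices, so the width is 3.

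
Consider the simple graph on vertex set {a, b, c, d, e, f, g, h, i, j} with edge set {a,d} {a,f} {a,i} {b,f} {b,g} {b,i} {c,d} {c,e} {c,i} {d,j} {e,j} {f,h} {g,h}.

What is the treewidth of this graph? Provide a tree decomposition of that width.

Every bag has size at most 3, so the width is 3 − 1 = 2 and tw(G) ≤ 2. Since g–h–f–b–g is a cycle in G, G is not acyclic. Forests are exactly the graphs of treewidth ≤ 1, so tw(G) ≥ 2. The upper and lower bounds meet at 2, so that is the treewidth.

Treewidth 2.
One optimal decomposition is:
Bags: B1 = {b, g, h}  B2 = {b, f, h}  B3 = {b, f, i}  B4 = {a, f, i}  B5 = {a, c, i}  B6 = {a, c, d}  B7 = {c, d, e}  B8 = {d, e, j}
Tree: B1–B2, B2–B3, B3–B4, B4–B5, B5–B6, B6–B7, B7–B8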